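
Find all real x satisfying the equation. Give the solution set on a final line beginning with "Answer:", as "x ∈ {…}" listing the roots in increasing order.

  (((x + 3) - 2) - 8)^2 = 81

Step 1. [(((x + 3) - 2) - 8)^2 = 81] LHS squared, RHS 81 ≥ 0: apply √ (±), so sqrt: ((x + 3) - 2) - 8 = 9 or -9.
Step 2. [((x + 3) - 2) - 8 = 9 or -9] 8 comes off first (add 8), so sub: (x + 3) - 2 = 17 or -1.
Step 3. [(x + 3) - 2 = 17 or -1] 2 comes off first (add 2) ⇒ sub: x + 3 = 19 or 1.
Step 4. [x + 3 = 19 or 1] the outer +3 inverts by subtracting 3, so sub: x = 16 or -2.

Answer: x ∈ {-2, 16}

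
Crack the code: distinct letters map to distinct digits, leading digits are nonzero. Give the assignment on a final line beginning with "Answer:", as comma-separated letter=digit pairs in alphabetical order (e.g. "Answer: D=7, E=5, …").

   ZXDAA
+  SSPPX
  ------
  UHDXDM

Step 1. [col 1: A + X ≡ M (mod 10)] column 1 (A + X ≡ M (mod 10), carry-in 0) doesn't pin M yet; pick M=3 and continue. So M=3.
Step 2. [U] the sum has 6 digits but both addends have 5; that extra leading digit U is the final carry, namely 1, so U=1.
Step 3. [col 1: A + X ≡ M (mod 10)] X=9 is one option consistent with column 1 (A + X ≡ M (mod 10), carry-in 0) — take it. So X=9.
Step 4. [col 1: A + X ≡ M (mod 10)] in column 1 we have A+X≡M with carry-in 0; given X=9, M=3 and digits 1,3,9 already taken and all letters distinct, that pins A to 4, so A=4.
Step 5. [col 2: A + P ≡ D (mod 10)] several values work for P in column 2 (A + P ≡ D (mod 10), carry-in 1); try P=2, so P=2.
Step 6. [col 2: A + P ≡ D (mod 10)] column 2: given A=4, P=2, carry-in 1, and digits 1,2,3,4,9 already taken and all letters distinct, A+P≡D (mod 10) forces D=7. So D=7.
Step 7. [col 4: X + S ≡ D (mod 10)] in column 4 we have X+S≡D with carry-in 0; given X=9, D=7 and digits 1,2,3,4,7,9 already taken and all letters distinct, that pins S to 8, so S=8.
Step 8. [col 5: Z + S ≡ H (mod 10)] column 5 reads Z+S+carry(1)=H with S=8; with digits 1,2,3,4,7,8,9 already taken and all letters distinct, the only value for H is 5 ⇒ H=5.
Step 9. [col 5: Z + S ≡ H (mod 10)] column 5 reads Z+S+carry(1)=H with S=8, H=5; with digits 1,2,3,4,5,7,8,9 already taken and all letters distinct, the only value for Z is 6 ⇒ Z=6.

Answer: A=4, D=7, H=5, M=3, P=2, S=8, U=1, X=9, Z=6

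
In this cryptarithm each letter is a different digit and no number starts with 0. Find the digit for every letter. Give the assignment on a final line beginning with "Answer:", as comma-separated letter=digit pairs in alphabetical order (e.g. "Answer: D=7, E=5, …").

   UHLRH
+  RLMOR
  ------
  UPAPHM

Step 1. [col 1: H + R ≡ M (mod 10)] no forcing yet in column 1 (carry-in 0); M=4 is free and consistent — try it, so M=4.
Step 2. [U] the sum has 6 digits but both addends have 5; that extra leading digit U is the final carry, namely 1. So U=1.
Step 3. [col 1: H + R ≡ M (mod 10)] no forcing yet in column 1 (carry-in 0); R=8 is free and consistent — try it, so R=8.
Step 4. [col 1: H + R ≡ M (mod 10)] in column 1 we have H+R≡M with carry-in 0; given R=8, M=4 and digits 1,4,8 already taken and all letters distinct, that pins H to 6, so H=6.
Step 5. [col 2: R + O ≡ H (mod 10)] column 2 reads R+O+carry(1)=H with R=8, H=6; with digits 1,4,6,8 already taken and all letters distinct, the only value for O is 7 ⇒ O=7.
Step 6. [col 3: L + M ≡ P (mod 10)] no forcing yet in column 3 (carry-in 1); L=5 is free and consistent — try it. So L=5.
Step 7. [col 3: L + M ≡ P (mod 10)] column 3 reads L+M+carry(1)=P with L=5, M=4; with digits 1,4,5,6,7,8 already taken and all letters distinct, the only value for P is 0. So P=0.
Step 8. [col 4: H + L ≡ A (mod 10)] from column 4 (H=6, L=5, carry-in 1, digits 0,1,4,5,6,7,8 already taken and all letters distinct): A must equal 2 ⇒ A=2.

Answer: A=2, H=6, L=5, M=4, O=7, P=0, R=8, U=1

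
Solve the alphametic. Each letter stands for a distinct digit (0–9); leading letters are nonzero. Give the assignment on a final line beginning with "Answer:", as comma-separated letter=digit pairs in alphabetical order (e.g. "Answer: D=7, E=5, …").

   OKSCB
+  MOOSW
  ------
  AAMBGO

Step 1. [col 1: B + W ≡ O (mod 10)] B=9 is one option consistent with column 1 (B + W ≡ O (mod 10), carry-in 0) — take it. So B=9.
Step 2. [A] the sum has 6 digits but both addends have 5; that extra leading digit A is the final carry, namely 1 ⇒ A=1.
Step 3. [col 1: B + W ≡ O (mod 10)] column 1 (B + W ≡ O (mod 10), carry-in 0) doesn't pin O yet; pick O=3 and continue, so O=3.
Step 4. [col 1: B + W ≡ O (mod 10)] column 1: given B=9, O=3, carry-in 0, and digits 1,3,9 already taken and all letters distinct, B+W≡O (mod 10) forces W=4 ⇒ W=4.
Step 5. [col 2: C + S ≡ G (mod 10)] column 2 (C + S ≡ G (mod 10), carry-in 1) doesn't pin C yet; pick C=0 and continue. So C=0.
Step 6. [col 2: C + S ≡ G (mod 10)] no forcing yet in column 2 (carry-in 1); S=6 is free and consistent — try it, so S=6.
Step 7. [col 2: C + S ≡ G (mod 10)] column 2 reads C+S+carry(1)=G with C=0, S=6; with digits 0,1,3,4,6,9 already taken and all letters distinct, the only value for G is 7, so G=7.
Step 8. [col 4: K + O ≡ M (mod 10)] several values work for K in column 4 (K + O ≡ M (mod 10), carry-in 0); try K=5, so K=5.
Step 9. [col 4: K + O ≡ M (mod 10)] from column 4 (K=5, O=3, carry-in 0, digits 0,1,3,4,5,6,7,9 already taken and all letters distinct): M must equal 8, so M=8.

Answer: A=1, B=9, C=0, G=7, K=5, M=8, O=3, S=6, W=4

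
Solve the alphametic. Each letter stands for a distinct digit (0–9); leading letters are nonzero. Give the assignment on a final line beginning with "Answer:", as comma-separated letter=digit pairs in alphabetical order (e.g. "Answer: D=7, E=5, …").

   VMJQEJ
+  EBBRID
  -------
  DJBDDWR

Step 1. [col 1: J + D ≡ R (mod 10)] no forcing yet in column 1 (carry-in 0); D=1 is free and consistent — try it, so D=1.
Step 2. [col 1: J + D ≡ R (mod 10)] several values work for R in column 1 (J + D ≡ R (mod 10), carry-in 0); try R=3. So R=3.
Step 3. [col 1: J + D ≡ R (mod 10)] column 1 reads J+D+carry(0)=R with D=1, R=3; with digits 1,3 already taken and all letters distinct, the only value for J is 2. So J=2.
Step 4. [col 2: E + I ≡ W (mod 10)] column 2 (E + I ≡ W (mod 10), carry-in 0) doesn't pin W yet; pick W=0 and continue ⇒ W=0.
Step 5. [col 2: E + I ≡ W (mod 10)] E=6 is one option consistent with column 2 (E + I ≡ W (mod 10), carry-in 0) — take it ⇒ E=6.
Step 6. [col 2: E + I ≡ W (mod 10)] column 2: given E=6, W=0, carry-in 0, and digits 0,1,2,3,6 already taken and all letters distinct, E+I≡W (mod 10) forces I=4. So I=4.
Step 7. [col 3: Q + R ≡ D (mod 10)] in column 3 we have Q+R≡D with carry-in 1; given R=3, D=1 and digits 0,1,2,3,4,6 already taken and all letters distinct, that pins Q to 7 ⇒ Q=7.
Step 8. [col 4: J + B ≡ D (mod 10)] column 4: given J=2, D=1, carry-in 1, and digits 0,1,2,3,4,6,7 already taken and all letters distinct, J+B≡D (mod 10) forces B=8, so B=8.
Step 9. [col 5: M + B ≡ B (mod 10)] column 5 reads M+B+carry(1)=B with B=8; with digits 0,1,2,3,4,6,7,8 already taken and all letters distinct, the only value for M is 9, so M=9.
Step 10. [col 6: V + E ≡ J (mod 10)] from column 6 (E=6, J=2, carry-in 1, digits 0,1,2,3,4,6,7,8,9 already taken and all letters distinct): V must equal 5 ⇒ V=5.

Answer: B=8, D=1, E=6, I=4, J=2, M=9, Q=7, R=3, V=5, W=0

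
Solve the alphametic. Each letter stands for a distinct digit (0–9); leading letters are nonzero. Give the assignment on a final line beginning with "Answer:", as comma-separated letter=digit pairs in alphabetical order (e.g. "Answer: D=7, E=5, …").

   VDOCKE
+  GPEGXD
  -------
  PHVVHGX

Step 1. [col 1: E + D ≡ X (mod 10)] no forcing yet in column 1 (carry-in 0); E=5 is free and consistent — try it, so E=5.
Step 2. [col 1: E + D ≡ X (mod 10)] several values work for D in column 1 (E + D ≡ X (mod 10), carry-in 0); try D=2, so D=2.
Step 3. [col 1: E + D ≡ X (mod 10)] column 1: given E=5, D=2, carry-in 0, and digits 2,5 already taken and all letters distinct, E+D≡X (mod 10) forces X=7 ⇒ X=7.
Step 4. [col 2: K + X ≡ G (mod 10)] K=9 is one option consistent with column 2 (K + X ≡ G (mod 10), carry-in 0) — take it. So K=9.
Step 5. [P] P is the leading digit of a 7-digit sum of two 6-digit numbers; the final carry is exactly 1. So P=1.
Step 6. [col 2: K + X ≡ G (mod 10)] in column 2 we have K+X≡G with carry-in 0; given K=9, X=7 and digits 1,2,5,7,9 already taken and all letters distinct, that pins G to 6 ⇒ G=6.
Step 7. [col 3: C + G ≡ H (mod 10)] column 3 reads C+G+carry(1)=H with G=6; with digits 1,2,5,6,7,9 already taken and all letters distinct, the only value for H is 0, so H=0.
Step 8. [col 3: C + G ≡ H (mod 10)] from column 3 (G=6, H=0, carry-in 1, digits 0,1,2,5,6,7,9 already taken and all letters distinct): C must equal 3. So C=3.
Step 9. [col 4: O + E ≡ V (mod 10)] in column 4 we have O+E≡V with carry-in 1; given E=5 and digits 0,1,2,3,5,6,7,9 already taken and all letters distinct, that pins O to 8 ⇒ O=8.
Step 10. [col 4: O + E ≡ V (mod 10)] from column 4 (O=8, E=5, carry-in 1, digits 0,1,2,3,5,6,7,8,9 already taken and all letters distinct): V must equal 4. So V=4.

Answer: C=3, D=2, E=5, G=6, H=0, K=9, O=8, P=1, V=4, X=7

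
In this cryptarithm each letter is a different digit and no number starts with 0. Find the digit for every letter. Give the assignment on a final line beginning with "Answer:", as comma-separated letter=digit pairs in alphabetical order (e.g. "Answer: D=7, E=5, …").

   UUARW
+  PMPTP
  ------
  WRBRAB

Step 1. [col 1: W + P ≡ B (mod 10)] several values work for W in column 1 (W + P ≡ B (mod 10), carry-in 0); try W=1. So W=1.
Step 2. [col 1: W + P ≡ B (mod 10)] several values work for B in column 1 (W + P ≡ B (mod 10), carry-in 0); try B=4, so B=4.
Step 3. [col 1: W + P ≡ B (mod 10)] from column 1 (W=1, B=4, carry-in 0, digits 1,4 already taken and all letters distinct): P must equal 3 ⇒ P=3.
Step 4. [col 2: R + T ≡ A (mod 10)] T=7 is one option consistent with column 2 (R + T ≡ A (mod 10), carry-in 0) — take it, so T=7.
Step 5. [col 2: R + T ≡ A (mod 10)] several values work for R in column 2 (R + T ≡ A (mod 10), carry-in 0); try R=2, so R=2.
Step 6. [col 2: R + T ≡ A (mod 10)] from column 2 (R=2, T=7, carry-in 0, digits 1,2,3,4,7 already taken and all letters distinct): A must equal 9, so A=9.
Step 7. [col 4: U + M ≡ B (mod 10)] no forcing yet in column 4 (carry-in 1); U=8 is free and consistent — try it. So U=8.
Step 8. [col 4: U + M ≡ B (mod 10)] column 4: given U=8, B=4, carry-in 1, and digits 1,2,3,4,7,8,9 already taken and all letters distinct, U+M≡B (mod 10) forces M=5, so M=5.

Answer: A=9, B=4, M=5, P=3, R=2, T=7, U=8, W=1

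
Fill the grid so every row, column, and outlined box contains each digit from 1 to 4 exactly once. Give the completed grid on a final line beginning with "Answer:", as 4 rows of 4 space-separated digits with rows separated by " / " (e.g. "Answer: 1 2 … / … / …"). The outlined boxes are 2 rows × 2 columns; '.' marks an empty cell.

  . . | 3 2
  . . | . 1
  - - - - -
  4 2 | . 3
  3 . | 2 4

Step 1. [r1c2∈{1,4}] r1c2 is the only open cell in row 1 admitting 4. So r1c2=4.
Step 2. [r2c1∈{2}] only 2 remains possible at r2c1, so r2c1=2.
Step 3. [r1c1∈{1}] r1c1 is down to just 1 ⇒ r1c1=1.
Step 4. [r2c2∈{3}] r2c2 is down to just 3. So r2c2=3.
Step 5. [r3c3∈{1}] nothing but 1 survives at r3c3. So r3c3=1.
Step 6. [r2c3∈{4}] r2c3 has the single candidate 4, so r2c3=4.
Step 7. [r4c2∈{1}] r4c2 has the single candidate 1 ⇒ r4c2=1.

Answer: 1 4 3 2 / 2 3 4 1 / 4 2 1 3 / 3 1 2 4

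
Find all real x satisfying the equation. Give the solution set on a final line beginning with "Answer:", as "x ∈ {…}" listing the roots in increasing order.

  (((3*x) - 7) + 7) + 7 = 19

Step 1. [(((3*x) - 7) + 7) + 7 = 19] the outer +7 inverts by subtracting 7, so sub: ((3*x) - 7) + 7 = 12.
Step 2. [((3*x) - 7) + 7 = 12] the outer +7 inverts by subtracting 7 ⇒ sub: (3*x) - 7 = 5.
Step 3. [(3*x) - 7 = 5] the outer -7 inverts by adding 7, so sub: 3*x = 12.
Step 4. [3*x = 12] 3 out front; divide by 3 ⇒ div: x = 4.

Answer: x ∈ {4}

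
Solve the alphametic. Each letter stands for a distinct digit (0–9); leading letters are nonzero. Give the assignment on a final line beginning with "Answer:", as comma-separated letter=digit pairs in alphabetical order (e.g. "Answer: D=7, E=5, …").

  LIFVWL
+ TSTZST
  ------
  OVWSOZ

Step 1. [col 1: L + T ≡ Z (mod 10)] column 1 (L + T ≡ Z (mod 10), carry-in 0) doesn't pin T yet; pick T=4 and continue, so T=4.
Step 2. [col 1: L + T ≡ Z (mod 10)] Z=6 is one option consistent with column 1 (L + T ≡ Z (mod 10), carry-in 0) — take it, so Z=6.
Step 3. [col 1: L + T ≡ Z (mod 10)] from column 1 (T=4, Z=6, carry-in 0, digits 4,6 already taken and all letters distinct): L must equal 2. So L=2.
Step 4. [col 2: W + S ≡ O (mod 10)] column 2 (W + S ≡ O (mod 10), carry-in 0) doesn't pin W yet; pick W=9 and continue, so W=9.
Step 5. [col 2: W + S ≡ O (mod 10)] no forcing yet in column 2 (carry-in 0); O=7 is free and consistent — try it. So O=7.
Step 6. [col 2: W + S ≡ O (mod 10)] column 2 reads W+S+carry(0)=O with W=9, O=7; with digits 2,4,6,7,9 already taken and all letters distinct, the only value for S is 8. So S=8.
Step 7. [col 3: V + Z ≡ S (mod 10)] column 3 reads V+Z+carry(1)=S with Z=6, S=8; with digits 2,4,6,7,8,9 already taken and all letters distinct, the only value for V is 1. So V=1.
Step 8. [col 4: F + T ≡ W (mod 10)] column 4 reads F+T+carry(0)=W with T=4, W=9; with digits 1,2,4,6,7,8,9 already taken and all letters distinct, the only value for F is 5 ⇒ F=5.
Step 9. [col 5: I + S ≡ V (mod 10)] from column 5 (S=8, V=1, carry-in 0, digits 1,2,4,5,6,7,8,9 already taken and all letters distinct): I must equal 3, so I=3.

Answer: F=5, I=3, L=2, O=7, S=8, T=4, V=1, W=9, Z=6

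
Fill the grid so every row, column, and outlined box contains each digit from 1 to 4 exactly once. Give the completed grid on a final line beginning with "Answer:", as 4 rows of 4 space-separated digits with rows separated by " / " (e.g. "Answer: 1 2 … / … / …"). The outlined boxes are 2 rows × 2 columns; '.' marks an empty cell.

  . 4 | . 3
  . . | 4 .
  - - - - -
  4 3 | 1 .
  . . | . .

Step 1. [r1c1∈{1,2}] across row 1, 1 lands solely at r1c1 ⇒ r1c1=1.
Step 2. [r4c1∈{2}] r4c1 is down to just 2. So r4c1=2.
Step 3. [r3c4∈{2}] r3c4 has the single candidate 2. So r3c4=2.
Step 4. [r2c2∈{2}] r2c2 has the single candidate 2, so r2c2=2.
Step 5. [r2c1∈{3}] r2c1 has the single candidate 3. So r2c1=3.
Step 6. [r4c4∈{4}] nothing but 4 survives at r4c4. So r4c4=4.
Step 7. [r4c3∈{3}] nothing but 3 survives at r4c3, so r4c3=3.
Step 8. [r4c2∈{1}] r4c2 has the single candidate 1, so r4c2=1.
Step 9. [r1c3∈{2}] nothing but 2 survives at r1c3. So r1c3=2.
Step 10. [r2c4∈{1}] r2c4 has the single candidate 1, so r2c4=1.

Answer: 1 4 2 3 / 3 2 4 1 / 4 3 1 2 / 2 1 3 4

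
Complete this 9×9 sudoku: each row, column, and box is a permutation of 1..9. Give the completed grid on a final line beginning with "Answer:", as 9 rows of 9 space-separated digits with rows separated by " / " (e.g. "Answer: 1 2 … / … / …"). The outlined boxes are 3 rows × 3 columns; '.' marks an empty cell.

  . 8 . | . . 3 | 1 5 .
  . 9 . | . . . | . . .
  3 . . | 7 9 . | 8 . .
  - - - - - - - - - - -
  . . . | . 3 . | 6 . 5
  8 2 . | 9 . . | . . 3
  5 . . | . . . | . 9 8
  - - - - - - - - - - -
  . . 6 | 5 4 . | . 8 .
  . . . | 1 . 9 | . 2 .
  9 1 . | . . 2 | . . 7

Step 1. [r6c2∈{3,4,6,7}] in box 4, 6 fits only at r6c2. So r6c2=6.
Step 2. [r7c6∈{7}] nothing but 7 survives at r7c6 ⇒ r7c6=7.
Step 3. [r4c4∈{2,4,8}] 2 has one home in row 4: r4c4. So r4c4=2.
Step 4. [r6c4∈{4}] only 4 remains possible at r6c4 ⇒ r6c4=4.
Step 5. [r1c4∈{6}] r1c4 has the single candidate 6. So r1c4=6.
Step 6. [r6c6∈{1}] r6c6's peers cover all but 1. So r6c6=1.
Step 7. [r3c3∈{1,2,4,5}] across row 3, 1 lands solely at r3c3. So r3c3=1.
Step 8. [r3c9∈{2,4,6}] in row 3, 2 fits only at r3c9. So r3c9=2.
Step 9. [r2c1∈{2,4,6,7}] in col 1, 6 fits only at r2c1. So r2c1=6.
Step 10. [r2c9∈{4}] nothing but 4 survives at r2c9 ⇒ r2c9=4.
Step 11. [r9c4∈{3,8}] in col 4, 3 fits only at r9c4, so r9c4=3.
Step 12. [r5c8∈{1,4,7}] in row 5, 1 fits only at r5c8 ⇒ r5c8=1.
Step 13. [r7c2∈{3}] r7c2 is down to just 3, so r7c2=3.
Step 14. [r6c5∈{7}] r6c5 has the single candidate 7 ⇒ r6c5=7.
Step 15. [r2c5∈{1,2,5,8}] in row 2, 1 fits only at r2c5. So r2c5=1.
Step 16. [r2c3∈{2,5,7}] r2c3 is the only open cell in row 2 admitting 2. So r2c3=2.
Step 17. [r2c6∈{5,8}] 5 has one home in row 2: r2c6. So r2c6=5.
Step 18. [r8c7∈{3,4,5}] 3 has one home in row 8: r8c7. So r8c7=3.
Step 19. [r4c1∈{1,4,7}] in row 4, 1 fits only at r4c1. So r4c1=1.
Step 20. [r2c7∈{7}] nothing but 7 survives at r2c7 ⇒ r2c7=7.
Step 21. [r5c3∈{4,7}] row 5 places 7 nowhere but r5c3, so r5c3=7.
Step 22. [r1c3∈{4}] r1c3's peers cover all but 4, so r1c3=4.
Step 23. [r8c2∈{4,5,7}] 7 has one home in col 2: r8c2, so r8c2=7.
Step 24. [r9c7∈{4,5}] 5 has one home in col 7: r9c7 ⇒ r9c7=5.
Step 25. [r9c3∈{8}] only 8 remains possible at r9c3 ⇒ r9c3=8.
Step 26. [r9c5∈{6}] r9c5's peers cover all but 6, so r9c5=6.
Step 27. [r1c9∈{9}] nothing but 9 survives at r1c9 ⇒ r1c9=9.
Step 28. [r4c8∈{4,7}] 7 has one home in row 4: r4c8, so r4c8=7.
Step 29. [r4c3∈{9}] only 9 remains possible at r4c3, so r4c3=9.
Step 30. [r1c5∈{2}] r1c5 has the single candidate 2. So r1c5=2.
Step 31. [r5c5∈{5}] r5c5 is down to just 5, so r5c5=5.
Step 32. [r2c4∈{8}] r2c4's peers cover all but 8 ⇒ r2c4=8.
Step 33. [r7c9∈{1}] r7c9 is down to just 1. So r7c9=1.
Step 34. [r8c3∈{5}] only 5 remains possible at r8c3. So r8c3=5.
Step 35. [r2c8∈{3}] nothing but 3 survives at r2c8. So r2c8=3.
Step 36. [r9c8∈{4}] r9c8 is down to just 4. So r9c8=4.
Step 37. [r5c6∈{6}] r5c6 is down to just 6, so r5c6=6.
Step 38. [r1c1∈{7}] r1c1's peers cover all but 7 ⇒ r1c1=7.
Step 39. [r8c1∈{4}] r8c1 is down to just 4, so r8c1=4.
Step 40. [r8c9∈{6}] r8c9 has the single candidate 6 ⇒ r8c9=6.
Step 41. [r3c6∈{4}] only 4 remains possible at r3c6, so r3c6=4.
Step 42. [r3c8∈{6}] r3c8's peers cover all but 6. So r3c8=6.
Step 43. [r7c7∈{9}] r7c7 has the single candidate 9. So r7c7=9.
Step 44. [r4c2∈{4}] nothing but 4 survives at r4c2 ⇒ r4c2=4.
Step 45. [r3c2∈{5}] only 5 remains possible at r3c2 ⇒ r3c2=5.
Step 46. [r6c7∈{2}] r6c7's peers cover all but 2 ⇒ r6c7=2.
Step 47. [r6c3∈{3}] r6c3 is down to just 3. So r6c3=3.
Step 48. [r4c6∈{8}] only 8 remains possible at r4c6 ⇒ r4c6=8.
Step 49. [r8c5∈{8}] nothing but 8 survives at r8c5, so r8c5=8.
Step 50. [r7c1∈{2}] r7c1 has the single candidate 2 ⇒ r7c1=2.
Step 51. [r5c7∈{4}] nothing but 4 survives at r5c7. So r5c7=4.

Answer: 7 8 4 6 2 3 1 5 9 / 6 9 2 8 1 5 7 3 4 / 3 5 1 7 9 4 8 6 2 / 1 4 9 2 3 8 6 7 5 / 8 2 7 9 5 6 4 1 3 / 5 6 3 4 7 1 2 9 8 / 2 3 6 5 4 7 9 8 1 / 4 7 5 1 8 9 3 2 6 / 9 1 8 3 6 2 5 4 7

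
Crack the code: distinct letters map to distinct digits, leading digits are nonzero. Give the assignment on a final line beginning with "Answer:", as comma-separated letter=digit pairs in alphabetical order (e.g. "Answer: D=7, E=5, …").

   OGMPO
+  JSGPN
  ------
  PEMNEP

Step 1. [col 1: O + N ≡ P (mod 10)] O=5 is one option consistent with column 1 (O + N ≡ P (mod 10), carry-in 0) — take it ⇒ O=5.
Step 2. [col 1: O + N ≡ P (mod 10)] several values work for P in column 1 (O + N ≡ P (mod 10), carry-in 0); try P=1. So P=1.
Step 3. [col 1: O + N ≡ P (mod 10)] in column 1 we have O+N≡P with carry-in 0; given O=5, P=1 and digits 1,5 already taken and all letters distinct, that pins N to 6, so N=6.
Step 4. [col 2: P + P ≡ E (mod 10)] in column 2 we have P+P≡E with carry-in 1; given P=1 and digits 1,5,6 already taken and all letters distinct, that pins E to 3. So E=3.
Step 5. [col 3: M + G ≡ N (mod 10)] column 3 (M + G ≡ N (mod 10), carry-in 0) doesn't pin G yet; pick G=4 and continue, so G=4.
Step 6. [col 3: M + G ≡ N (mod 10)] column 3 reads M+G+carry(0)=N with G=4, N=6; with digits 1,3,4,5,6 already taken and all letters distinct, the only value for M is 2 ⇒ M=2.
Step 7. [col 4: G + S ≡ M (mod 10)] column 4: given G=4, M=2, carry-in 0, and digits 1,2,3,4,5,6 already taken and all letters distinct, G+S≡M (mod 10) forces S=8 ⇒ S=8.
Step 8. [col 5: O + J ≡ E (mod 10)] column 5 reads O+J+carry(1)=E with O=5, E=3; with digits 1,2,3,4,5,6,8 already taken and all letters distinct, the only value for J is 7, so J=7.

Answer: E=3, G=4, J=7, M=2, N=6, O=5, P=1, S=8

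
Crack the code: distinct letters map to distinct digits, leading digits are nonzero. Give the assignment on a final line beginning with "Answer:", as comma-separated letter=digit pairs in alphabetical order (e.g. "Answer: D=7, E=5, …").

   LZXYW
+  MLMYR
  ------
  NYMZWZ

Step 1. [col 1: W + R ≡ Z (mod 10)] Z=6 is one option consistent with column 1 (W + R ≡ Z (mod 10), carry-in 0) — take it ⇒ Z=6.
Step 2. [col 1: W + R ≡ Z (mod 10)] several values work for R in column 1 (W + R ≡ Z (mod 10), carry-in 0); try R=9, so R=9.
Step 3. [N] adding two 5-digit numbers gives at most 5+1 digits, and here it does — N is that final carry and must be 1 ⇒ N=1.
Step 4. [col 1: W + R ≡ Z (mod 10)] from column 1 (R=9, Z=6, carry-in 0, digits 1,6,9 already taken and all letters distinct): W must equal 7, so W=7.
Step 5. [col 2: Y + Y ≡ W (mod 10)] column 2 (Y + Y ≡ W (mod 10), carry-in 1) doesn't pin Y yet; pick Y=3 and continue. So Y=3.
Step 6. [col 3: X + M ≡ Z (mod 10)] no forcing yet in column 3 (carry-in 0); M=4 is free and consistent — try it ⇒ M=4.
Step 7. [col 3: X + M ≡ Z (mod 10)] in column 3 we have X+M≡Z with carry-in 0; given M=4, Z=6 and digits 1,3,4,6,7,9 already taken and all letters distinct, that pins X to 2 ⇒ X=2.
Step 8. [col 4: Z + L ≡ M (mod 10)] in column 4 we have Z+L≡M with carry-in 0; given Z=6, M=4 and digits 1,2,3,4,6,7,9 already taken and all letters distinct, that pins L to 8 ⇒ L=8.

Answer: L=8, M=4, N=1, R=9, W=7, X=2, Y=3, Z=6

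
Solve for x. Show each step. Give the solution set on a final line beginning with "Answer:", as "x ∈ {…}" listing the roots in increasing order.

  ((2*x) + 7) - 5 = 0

Step 1. [((2*x) + 7) - 5 = 0] 5 comes off first (add 5) ⇒ sub: (2*x) + 7 = 5.
Step 2. [(2*x) + 7 = 5] +7 is outermost — subtract 7 both sides. So sub: 2*x = -2.
Step 3. [2*x = -2] LHS = 2·(…); ÷2 both sides ⇒ div: x = -1.

Answer: x ∈ {-1}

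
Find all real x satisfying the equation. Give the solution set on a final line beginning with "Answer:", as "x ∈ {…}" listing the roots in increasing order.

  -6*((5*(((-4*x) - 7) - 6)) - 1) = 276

Step 1. [-6*((5*(((-4*x) - 7) - 6)) - 1) = 276] divide by the outer -6, so div: (5*(((-4*x) - 7) - 6)) - 1 = -46.
Step 2. [(5*(((-4*x) - 7) - 6)) - 1 = -46] -1 is outermost — add 1 both sides, so sub: 5*(((-4*x) - 7) - 6) = -45.
Step 3. [5*(((-4*x) - 7) - 6) = -45] 5 out front; divide by 5. So div: ((-4*x) - 7) - 6 = -9.
Step 4. [((-4*x) - 7) - 6 = -9] the outer -6 inverts by adding 6, so sub: (-4*x) - 7 = -3.
Step 5. [(-4*x) - 7 = -3] 7 comes off first (add 7), so sub: -4*x = 4.
Step 6. [-4*x = 4] divide by the outer -4. So div: x = -1.

Answer: x ∈ {-1}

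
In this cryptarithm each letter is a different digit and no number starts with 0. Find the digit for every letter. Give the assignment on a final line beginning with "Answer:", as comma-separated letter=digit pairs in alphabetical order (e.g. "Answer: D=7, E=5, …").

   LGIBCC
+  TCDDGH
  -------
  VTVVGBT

Step 1. [col 1: C + H ≡ T (mod 10)] H=3 is one option consistent with column 1 (C + H ≡ T (mod 10), carry-in 0) — take it. So H=3.
Step 2. [col 1: C + H ≡ T (mod 10)] column 1 (C + H ≡ T (mod 10), carry-in 0) doesn't pin T yet; pick T=5 and continue, so T=5.
Step 3. [col 1: C + H ≡ T (mod 10)] from column 1 (H=3, T=5, carry-in 0, digits 3,5 already taken and all letters distinct): C must equal 2. So C=2.
Step 4. [col 2: C + G ≡ B (mod 10)] no forcing yet in column 2 (carry-in 0); B=0 is free and consistent — try it ⇒ B=0.
Step 5. [col 2: C + G ≡ B (mod 10)] in column 2 we have C+G≡B with carry-in 0; given C=2, B=0 and digits 0,2,3,5 already taken and all letters distinct, that pins G to 8. So G=8.
Step 6. [V] the sum has 7 digits but both addends have 6; that extra leading digit V is the final carry, namely 1 ⇒ V=1.
Step 7. [col 3: B + D ≡ G (mod 10)] in column 3 we have B+D≡G with carry-in 1; given B=0, G=8 and digits 0,1,2,3,5,8 already taken and all letters distinct, that pins D to 7 ⇒ D=7.
Step 8. [col 4: I + D ≡ V (mod 10)] from column 4 (D=7, V=1, carry-in 0, digits 0,1,2,3,5,7,8 already taken and all letters distinct): I must equal 4. So I=4.
Step 9. [col 6: L + T ≡ T (mod 10)] column 6: given T=5, carry-in 1, and digits 0,1,2,3,4,5,7,8 already taken and all letters distinct, L+T≡T (mod 10) forces L=9 ⇒ L=9.

Answer: B=0, C=2, D=7, G=8, H=3, I=4, L=9, T=5, V=1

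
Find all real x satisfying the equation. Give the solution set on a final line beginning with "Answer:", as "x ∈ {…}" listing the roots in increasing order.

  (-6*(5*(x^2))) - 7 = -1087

Step 1. [(-6*(5*(x^2))) - 7 = -1087] -7 is outermost — add 7 both sides, so sub: -6*(5*(x^2)) = -1080.
Step 2. [-6*(5*(x^2)) = -1080] -6 out front; divide by -6, so div: 5*(x^2) = 180.
Step 3. [5*(x^2) = 180] LHS = 5·(…); ÷5 both sides ⇒ div: x^2 = 36.
Step 4. [x^2 = 36] 36 ≥ 0, LHS is (·)² — take ±√, so sqrt: x = 6 or -6.

Answer: x ∈ {-6, 6}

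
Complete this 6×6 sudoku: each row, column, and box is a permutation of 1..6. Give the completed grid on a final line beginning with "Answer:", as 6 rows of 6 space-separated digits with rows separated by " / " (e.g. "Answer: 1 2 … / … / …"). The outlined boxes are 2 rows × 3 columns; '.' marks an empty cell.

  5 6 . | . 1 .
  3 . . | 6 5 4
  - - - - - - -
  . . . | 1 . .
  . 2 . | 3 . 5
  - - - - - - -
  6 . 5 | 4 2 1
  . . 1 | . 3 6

Step 1. [r3c1∈{4}] only 4 remains possible at r3c1 ⇒ r3c1=4.
Step 2. [r3c5∈{6}] nothing but 6 survives at r3c5, so r3c5=6.
Step 3. [r1c4∈{2}] nothing but 2 survives at r1c4. So r1c4=2.
Step 4. [r5c2∈{3}] r5c2's peers cover all but 3. So r5c2=3.
Step 5. [r4c5∈{4}] r4c5 is down to just 4 ⇒ r4c5=4.
Step 6. [r2c2∈{1}] nothing but 1 survives at r2c2. So r2c2=1.
Step 7. [r3c3∈{3}] r3c3 is down to just 3 ⇒ r3c3=3.
Step 8. [r6c1∈{2}] r6c1 has the single candidate 2 ⇒ r6c1=2.
Step 9. [r6c2∈{4}] r6c2 has the single candidate 4, so r6c2=4.
Step 10. [r3c6∈{2}] r3c6 is down to just 2, so r3c6=2.
Step 11. [r4c1∈{1}] r4c1 has the single candidate 1, so r4c1=1.
Step 12. [r3c2∈{5}] r3c2's peers cover all but 5. So r3c2=5.
Step 13. [r1c6∈{3}] r1c6 has the single candidate 3. So r1c6=3.
Step 14. [r6c4∈{5}] r6c4's peers cover all but 5, so r6c4=5.
Step 15. [r2c3∈{2}] nothing but 2 survives at r2c3. So r2c3=2.
Step 16. [r1c3∈{4}] r1c3 is down to just 4, so r1c3=4.
Step 17. [r4c3∈{6}] only 6 remains possible at r4c3. So r4c3=6.

Answer: 5 6 4 2 1 3 / 3 1 2 6 5 4 / 4 5 3 1 6 2 / 1 2 6 3 4 5 / 6 3 5 4 2 1 / 2 4 1 5 3 6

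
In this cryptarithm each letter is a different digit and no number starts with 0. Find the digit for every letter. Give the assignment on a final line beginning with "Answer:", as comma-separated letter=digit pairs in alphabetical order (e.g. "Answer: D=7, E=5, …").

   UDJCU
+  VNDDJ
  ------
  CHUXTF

Step 1. [C] C is the leading digit of a 6-digit sum of two 5-digit numbers; the final carry is exactly 1 ⇒ C=1.
Step 2. [col 1: U + J ≡ F (mod 10)] several values work for U in column 1 (U + J ≡ F (mod 10), carry-in 0); try U=8, so U=8.
Step 3. [col 1: U + J ≡ F (mod 10)] F=3 is one option consistent with column 1 (U + J ≡ F (mod 10), carry-in 0) — take it. So F=3.
Step 4. [col 1: U + J ≡ F (mod 10)] in column 1 we have U+J≡F with carry-in 0; given U=8, F=3 and digits 1,3,8 already taken and all letters distinct, that pins J to 5. So J=5.
Step 5. [col 2: C + D ≡ T (mod 10)] several values work for T in column 2 (C + D ≡ T (mod 10), carry-in 1); try T=9. So T=9.
Step 6. [col 2: C + D ≡ T (mod 10)] in column 2 we have C+D≡T with carry-in 1; given C=1, T=9 and digits 1,3,5,8,9 already taken and all letters distinct, that pins D to 7, so D=7.
Step 7. [col 3: J + D ≡ X (mod 10)] column 3 reads J+D+carry(0)=X with J=5, D=7; with digits 1,3,5,7,8,9 already taken and all letters distinct, the only value for X is 2 ⇒ X=2.
Step 8. [col 4: D + N ≡ U (mod 10)] column 4: given D=7, U=8, carry-in 1, and digits 1,2,3,5,7,8,9 already taken and all letters distinct, D+N≡U (mod 10) forces N=0, so N=0.
Step 9. [col 5: U + V ≡ H (mod 10)] from column 5 (U=8, carry-in 0, digits 0,1,2,3,5,7,8,9 already taken and all letters distinct): H must equal 4, so H=4.
Step 10. [col 5: U + V ≡ H (mod 10)] column 5: given U=8, H=4, carry-in 0, and digits 0,1,2,3,4,5,7,8,9 already taken and all letters distinct, U+V≡H (mod 10) forces V=6 ⇒ V=6.

Answer: C=1, D=7, F=3, H=4, J=5, N=0, T=9, U=8, V=6, X=2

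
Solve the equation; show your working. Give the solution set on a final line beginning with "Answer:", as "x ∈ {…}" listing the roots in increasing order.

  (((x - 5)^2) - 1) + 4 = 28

Step 1. [(((x - 5)^2) - 1) + 4 = 28] 4 comes off first (subtract 4), so sub: ((x - 5)^2) - 1 = 24.
Step 2. [((x - 5)^2) - 1 = 24] -1 is outermost — add 1 both sides. So sub: (x - 5)^2 = 25.
Step 3. [(x - 5)^2 = 25] 25 ≥ 0, LHS is (·)² — take ±√, so sqrt: x - 5 = 5 or -5.
Step 4. [x - 5 = 5 or -5] the outer -5 inverts by adding 5, so sub: x = 10 or 0.

Answer: x ∈ {0, 10}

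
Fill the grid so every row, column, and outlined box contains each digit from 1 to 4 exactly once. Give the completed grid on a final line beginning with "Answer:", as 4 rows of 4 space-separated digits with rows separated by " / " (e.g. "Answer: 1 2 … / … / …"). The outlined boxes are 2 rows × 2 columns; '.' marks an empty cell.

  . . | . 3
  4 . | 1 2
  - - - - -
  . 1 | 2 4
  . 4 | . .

Step 1. [r4c1∈{2,3}] across row 4, 2 lands solely at r4c1, so r4c1=2.
Step 2. [r4c4∈{1}] r4c4 has the single candidate 1. So r4c4=1.
Step 3. [r1c1∈{1}] r1c1 has the single candidate 1. So r1c1=1.
Step 4. [r1c2∈{2}] r1c2 is down to just 2 ⇒ r1c2=2.
Step 5. [r3c1∈{3}] nothing but 3 survives at r3c1. So r3c1=3.
Step 6. [r2c2∈{3}] r2c2 is down to just 3. So r2c2=3.
Step 7. [r4c3∈{3}] r4c3 is down to just 3 ⇒ r4c3=3.
Step 8. [r1c3∈{4}] r1c3's peers cover all but 4, so r1c3=4.

Answer: 1 2 4 3 / 4 3 1 2 / 3 1 2 4 / 2 4 3 1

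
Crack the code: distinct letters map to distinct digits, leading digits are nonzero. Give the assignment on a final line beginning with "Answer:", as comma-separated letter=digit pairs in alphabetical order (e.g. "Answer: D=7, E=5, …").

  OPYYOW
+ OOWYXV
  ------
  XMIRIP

Step 1. [col 1: W + V ≡ P (mod 10)] V=6 is one option consistent with column 1 (W + V ≡ P (mod 10), carry-in 0) — take it, so V=6.
Step 2. [col 1: W + V ≡ P (mod 10)] column 1 (W + V ≡ P (mod 10), carry-in 0) doesn't pin P yet; pick P=9 and continue ⇒ P=9.
Step 3. [col 1: W + V ≡ P (mod 10)] column 1 reads W+V+carry(0)=P with V=6, P=9; with digits 6,9 already taken and all letters distinct, the only value for W is 3, so W=3.
Step 4. [col 2: O + X ≡ I (mod 10)] no forcing yet in column 2 (carry-in 0); I=7 is free and consistent — try it. So I=7.
Step 5. [col 2: O + X ≡ I (mod 10)] X=5 is one option consistent with column 2 (O + X ≡ I (mod 10), carry-in 0) — take it ⇒ X=5.
Step 6. [col 2: O + X ≡ I (mod 10)] column 2: given X=5, I=7, carry-in 0, and digits 3,5,6,7,9 already taken and all letters distinct, O+X≡I (mod 10) forces O=2 ⇒ O=2.
Step 7. [col 3: Y + Y ≡ R (mod 10)] in column 3 we have Y+Y≡R with carry-in 0; given nothing yet and digits 2,3,5,6,7,9 already taken and all letters distinct, that pins R to 8. So R=8.
Step 8. [col 3: Y + Y ≡ R (mod 10)] in column 3 we have Y+Y≡R with carry-in 0; given R=8 and digits 2,3,5,6,7,8,9 already taken and all letters distinct, that pins Y to 4. So Y=4.
Step 9. [col 5: P + O ≡ M (mod 10)] in column 5 we have P+O≡M with carry-in 0; given P=9, O=2 and digits 2,3,4,5,6,7,8,9 already taken and all letters distinct, that pins M to 1, so M=1.

Answer: I=7, M=1, O=2, P=9, R=8, V=6, W=3, X=5, Y=4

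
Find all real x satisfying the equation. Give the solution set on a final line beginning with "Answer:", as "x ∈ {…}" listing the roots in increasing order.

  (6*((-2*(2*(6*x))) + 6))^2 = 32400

Step 1. [(6*((-2*(2*(6*x))) + 6))^2 = 32400] LHS squared, RHS 32400 ≥ 0: apply √ (±) ⇒ sqrt: 6*((-2*(2*(6*x))) + 6) = 180 or -180.
Step 2. [6*((-2*(2*(6*x))) + 6) = 180 or -180] LHS = 6·(…); ÷6 both sides, so div: (-2*(2*(6*x))) + 6 = 30 or -30.
Step 3. [(-2*(2*(6*x))) + 6 = 30 or -30] the outer +6 inverts by subtracting 6, so sub: -2*(2*(6*x)) = 24 or -36.
Step 4. [-2*(2*(6*x)) = 24 or -36] -2 out front; divide by -2 ⇒ div: 2*(6*x) = -12 or 18.
Step 5. [2*(6*x) = -12 or 18] 2·(inner) — divide through by 2, so div: 6*x = -6 or 9.
Step 6. [6*x = -6 or 9] divide by the outer 6 ⇒ div: x = -1 or 3/2.

Answer: x ∈ {-1, 3/2}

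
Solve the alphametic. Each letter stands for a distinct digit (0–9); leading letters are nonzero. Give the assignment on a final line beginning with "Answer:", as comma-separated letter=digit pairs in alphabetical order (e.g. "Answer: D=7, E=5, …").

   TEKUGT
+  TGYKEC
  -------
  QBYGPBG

Step 1. [Q] Q is the leading digit of a 7-digit sum of two 6-digit numbers; the final carry is exactly 1, so Q=1.
Step 2. [col 1: T + C ≡ G (mod 10)] column 1 (T + C ≡ G (mod 10), carry-in 0) doesn't pin T yet; pick T=7 and continue, so T=7.
Step 3. [col 1: T + C ≡ G (mod 10)] C=9 is one option consistent with column 1 (T + C ≡ G (mod 10), carry-in 0) — take it ⇒ C=9.
Step 4. [col 1: T + C ≡ G (mod 10)] column 1: given T=7, C=9, carry-in 0, and digits 1,7,9 already taken and all letters distinct, T+C≡G (mod 10) forces G=6, so G=6.
Step 5. [col 2: G + E ≡ B (mod 10)] column 2 (G + E ≡ B (mod 10), carry-in 1) doesn't pin B yet; pick B=5 and continue, so B=5.
Step 6. [col 2: G + E ≡ B (mod 10)] from column 2 (G=6, B=5, carry-in 1, digits 1,5,6,7,9 already taken and all letters distinct): E must equal 8, so E=8.
Step 7. [col 3: U + K ≡ P (mod 10)] several values work for K in column 3 (U + K ≡ P (mod 10), carry-in 1); try K=2. So K=2.
Step 8. [col 3: U + K ≡ P (mod 10)] column 3 reads U+K+carry(1)=P with K=2; with digits 1,2,5,6,7,8,9 already taken and all letters distinct, the only value for P is 3 ⇒ P=3.
Step 9. [col 3: U + K ≡ P (mod 10)] in column 3 we have U+K≡P with carry-in 1; given K=2, P=3 and digits 1,2,3,5,6,7,8,9 already taken and all letters distinct, that pins U to 0, so U=0.
Step 10. [col 4: K + Y ≡ G (mod 10)] from column 4 (K=2, G=6, carry-in 0, digits 0,1,2,3,5,6,7,8,9 already taken and all letters distinct): Y must equal 4, so Y=4.

Answer: B=5, C=9, E=8, G=6, K=2, P=3, Q=1, T=7, U=0, Y=4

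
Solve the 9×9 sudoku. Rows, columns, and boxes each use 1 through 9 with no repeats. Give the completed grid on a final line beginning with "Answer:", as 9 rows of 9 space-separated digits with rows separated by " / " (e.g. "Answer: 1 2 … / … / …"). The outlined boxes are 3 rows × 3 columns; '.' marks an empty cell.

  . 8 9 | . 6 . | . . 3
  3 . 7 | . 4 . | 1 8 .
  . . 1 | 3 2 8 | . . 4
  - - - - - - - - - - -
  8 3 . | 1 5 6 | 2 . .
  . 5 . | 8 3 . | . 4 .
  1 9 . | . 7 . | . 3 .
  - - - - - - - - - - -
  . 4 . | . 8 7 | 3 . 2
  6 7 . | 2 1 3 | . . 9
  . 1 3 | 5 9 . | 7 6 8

Step 1. [r1c7∈{5}] only 5 remains possible at r1c7 ⇒ r1c7=5.
Step 2. [r2c9∈{6}] r2c9 has the single candidate 6, so r2c9=6.
Step 3. [r5c6∈{2,9}] across box 5, 9 lands solely at r5c6 ⇒ r5c6=9.
Step 4. [r3c8∈{7,9}] in row 3, 7 fits only at r3c8. So r3c8=7.
Step 5. [r7c3∈{5}] nothing but 5 survives at r7c3 ⇒ r7c3=5.
Step 6. [r9c1∈{2}] r9c1 has the single candidate 2, so r9c1=2.
Step 7. [r5c7∈{6}] nothing but 6 survives at r5c7 ⇒ r5c7=6.
Step 8. [r6c6∈{2,4}] 2 has one home in col 6: r6c6, so r6c6=2.
Step 9. [r5c1∈{7}] r5c1 is down to just 7. So r5c1=7.
Step 10. [r4c3∈{4}] r4c3 is down to just 4, so r4c3=4.
Step 11. [r7c8∈{1}] r7c8 has the single candidate 1, so r7c8=1.
Step 12. [r1c8∈{2}] only 2 remains possible at r1c8 ⇒ r1c8=2.
Step 13. [r3c2∈{6}] only 6 remains possible at r3c2. So r3c2=6.
Step 14. [r4c9∈{7}] r4c9's peers cover all but 7 ⇒ r4c9=7.
Step 15. [r6c9∈{5}] r6c9 is down to just 5. So r6c9=5.
Step 16. [r8c3∈{8}] r8c3 is down to just 8. So r8c3=8.
Step 17. [r7c1∈{9}] r7c1 is down to just 9, so r7c1=9.
Step 18. [r6c7∈{8}] r6c7 has the single candidate 8, so r6c7=8.
Step 19. [r8c7∈{4}] r8c7 is down to just 4 ⇒ r8c7=4.
Step 20. [r9c6∈{4}] r9c6 is down to just 4, so r9c6=4.
Step 21. [r3c1∈{5}] r3c1 is down to just 5, so r3c1=5.
Step 22. [r4c8∈{9}] nothing but 9 survives at r4c8 ⇒ r4c8=9.
Step 23. [r2c6∈{5}] nothing but 5 survives at r2c6 ⇒ r2c6=5.
Step 24. [r2c4∈{9}] nothing but 9 survives at r2c4 ⇒ r2c4=9.
Step 25. [r1c6∈{1}] r1c6 has the single candidate 1 ⇒ r1c6=1.
Step 26. [r1c1∈{4}] r1c1 has the single candidate 4 ⇒ r1c1=4.
Step 27. [r5c3∈{2}] r5c3's peers cover all but 2. So r5c3=2.
Step 28. [r1c4∈{7}] r1c4 is down to just 7 ⇒ r1c4=7.
Step 29. [r5c9∈{1}] nothing but 1 survives at r5c9. So r5c9=1.
Step 30. [r8c8∈{5}] r8c8 has the single candidate 5, so r8c8=5.
Step 31. [r7c4∈{6}] r7c4 is down to just 6, so r7c4=6.
Step 32. [r2c2∈{2}] r2c2 is down to just 2. So r2c2=2.
Step 33. [r6c3∈{6}] only 6 remains possible at r6c3 ⇒ r6c3=6.
Step 34. [r3c7∈{9}] r3c7's peers cover all but 9. So r3c7=9.
Step 35. [r6c4∈{4}] r6c4 has the single candidate 4 ⇒ r6c4=4.

Answer: 4 8 9 7 6 1 5 2 3 / 3 2 7 9 4 5 1 8 6 / 5 6 1 3 2 8 9 7 4 / 8 3 4 1 5 6 2 9 7 / 7 5 2 8 3 9 6 4 1 / 1 9 6 4 7 2 8 3 5 / 9 4 5 6 8 7 3 1 2 / 6 7 8 2 1 3 4 5 9 / 2 1 3 5 9 4 7 6 8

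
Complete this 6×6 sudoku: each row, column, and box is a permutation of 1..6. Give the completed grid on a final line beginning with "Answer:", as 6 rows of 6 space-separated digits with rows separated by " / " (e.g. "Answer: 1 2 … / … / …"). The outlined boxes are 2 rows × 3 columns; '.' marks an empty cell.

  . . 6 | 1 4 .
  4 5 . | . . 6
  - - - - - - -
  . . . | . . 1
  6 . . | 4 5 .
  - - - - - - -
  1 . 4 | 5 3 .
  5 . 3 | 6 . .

Step 1. [r6c2∈{2}] r6c2's peers cover all but 2. So r6c2=2.
Step 2. [r2c5∈{2}] r2c5 is down to just 2 ⇒ r2c5=2.
Step 3. [r3c4∈{2,3}] r3c4 is the only open cell in col 4 admitting 2. So r3c4=2.
Step 4. [r1c2∈{3}] only 3 remains possible at r1c2 ⇒ r1c2=3.
Step 5. [r4c2∈{1}] only 1 remains possible at r4c2 ⇒ r4c2=1.
Step 6. [r2c4∈{3}] r2c4 is down to just 3. So r2c4=3.
Step 7. [r5c2∈{6}] r5c2 has the single candidate 6. So r5c2=6.
Step 8. [r3c1∈{3}] only 3 remains possible at r3c1 ⇒ r3c1=3.
Step 9. [r6c5∈{1}] r6c5 is down to just 1. So r6c5=1.
Step 10. [r6c6∈{4}] r6c6's peers cover all but 4. So r6c6=4.
Step 11. [r5c6∈{2}] only 2 remains possible at r5c6, so r5c6=2.
Step 12. [r1c6∈{5}] only 5 remains possible at r1c6. So r1c6=5.
Step 13. [r1c1∈{2}] only 2 remains possible at r1c1, so r1c1=2.
Step 14. [r4c6∈{3}] only 3 remains possible at r4c6. So r4c6=3.
Step 15. [r3c3∈{5}] nothing but 5 survives at r3c3 ⇒ r3c3=5.
Step 16. [r3c2∈{4}] r3c2 is down to just 4. So r3c2=4.
Step 17. [r3c5∈{6}] r3c5 has the single candidate 6. So r3c5=6.
Step 18. [r4c3∈{2}] only 2 remains possible at r4c3, so r4c3=2.
Step 19. [r2c3∈{1}] only 1 remains possible at r2c3 ⇒ r2c3=1.

Answer: 2 3 6 1 4 5 / 4 5 1 3 2 6 / 3 4 5 2 6 1 / 6 1 2 4 5 3 / 1 6 4 5 3 2 / 5 2 3 6 1 4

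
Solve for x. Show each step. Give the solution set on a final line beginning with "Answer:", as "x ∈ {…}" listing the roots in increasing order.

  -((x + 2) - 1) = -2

Step 1. [-((x + 2) - 1) = -2] flip signs both sides ⇒ neg: (x + 2) - 1 = 2.
Step 2. [(x + 2) - 1 = 2] the outer -1 inverts by adding 1, so sub: x + 2 = 3.
Step 3. [x + 2 = 3] the outer +2 inverts by subtracting 2, so sub: x = 1.

Answer: x ∈ {1}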